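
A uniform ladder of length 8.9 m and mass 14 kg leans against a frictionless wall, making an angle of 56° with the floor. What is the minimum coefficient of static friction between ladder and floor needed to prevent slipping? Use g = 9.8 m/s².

μ_min ≈ 0.337

Taking torques about the foot of the ladder:
Ladder weight 14×9.8 = 137.2 N acts at 4.45 m along the ladder; its horizontal arm is 4.45·cos56° = 2.488 m → τ = 341.4 N·m clockwise.
Wall normal N acts horizontally at the top; its moment arm is the height L sinθ = 8.9·sin56° = 7.378 m, counterclockwise.
For rotational equilibrium, N × 7.378 = 341.4, so N = 46.27 N.
ΣFx = 0 ⇒ f = N_wall = 46.27 N. ΣFy = 0 ⇒ N_floor = 137.2 N.
μ_min = f / N_floor = 46.27 / 137.2 = 0.337.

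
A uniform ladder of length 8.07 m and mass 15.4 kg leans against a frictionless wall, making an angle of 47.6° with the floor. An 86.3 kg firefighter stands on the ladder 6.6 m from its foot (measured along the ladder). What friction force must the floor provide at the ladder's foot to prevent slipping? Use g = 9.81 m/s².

f ≈ 701 N

Choose the foot of the ladder as the axis so the floor normal and friction both act there and drop out.
Ladder weight 15.4×9.81 = 151.1 N acts at 4.035 m along the ladder; its horizontal arm is 4.035·cos47.6° = 2.721 m → τ = 411.1 N·m clockwise.
Firefighter: 86.3×9.81 = 846.6 N at 6.6 m → arm 4.45 m → τ = 3767 N·m clockwise.
Wall normal N acts horizontally at the top; its moment arm is the height L sinθ = 8.07·sin47.6° = 5.959 m, counterclockwise.
Balancing moments: N × 5.959 = 4178, giving N = 701 N.
ΣFx = 0: friction at the foot balances the wall's push, so f = N_wall = 701 N.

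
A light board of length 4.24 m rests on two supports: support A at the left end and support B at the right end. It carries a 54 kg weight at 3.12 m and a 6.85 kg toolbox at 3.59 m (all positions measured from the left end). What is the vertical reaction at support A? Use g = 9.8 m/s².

R_A ≈ 150 N

Choose support B as the axis so its reaction then has zero moment arm.
Weight: 54 × 9.8 = 529.2 N down at 3.12 m → arm 1.12 m, τ = 529.2 × 1.12 = 592.7 N·m counterclockwise.
Toolbox: 6.85 × 9.8 = 67.13 N down at 3.59 m → arm 0.65 m, τ = 67.13 × 0.65 = 43.63 N·m counterclockwise.
Net load moment about support B = 636.3 N·m counterclockwise.
Reaction R at support A is upward at 0 m, arm 4.24 m → moment R × 4.24 clockwise.
For rotational equilibrium, R × 4.24 = 636.3, so R = 150 N.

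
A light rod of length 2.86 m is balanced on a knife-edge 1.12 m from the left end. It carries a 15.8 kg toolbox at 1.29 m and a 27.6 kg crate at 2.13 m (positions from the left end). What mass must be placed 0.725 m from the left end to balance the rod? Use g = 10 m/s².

Take moments about the knife-edge (at 1.12 m from the left end).
Toolbox: 15.8 × 10 = 158 N down at 1.29 m → arm 0.17 m, τ = 158 × 0.17 = 26.86 N·m clockwise.
Crate: 27.6 × 10 = 276 N down at 2.13 m → arm 1.01 m, τ = 276 × 1.01 = 278.8 N·m clockwise.
Net moment of known loads = 305.7 N·m clockwise.
An unknown mass m at 0.725 m has arm 0.395 m; its moment is m·g·0.395 counterclockwise.
Setting net torque to zero: m × 10 × 0.395 = 305.7 → m = 305.7 / (10 × 0.395) = 77.4 kg.

m ≈ 77.4 kg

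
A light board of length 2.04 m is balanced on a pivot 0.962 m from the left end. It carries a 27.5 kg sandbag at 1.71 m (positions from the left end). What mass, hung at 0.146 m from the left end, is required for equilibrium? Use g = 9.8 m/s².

m ≈ 25.2 kg

About the pivot (at 0.962 m from the left end):
Sandbag: 27.5 × 9.8 = 269.5 N down at 1.71 m → arm 0.748 m, τ = 269.5 × 0.748 = 201.6 N·m clockwise.
Net moment of known loads = 201.6 N·m clockwise.
An unknown mass m at 0.146 m has arm 0.816 m; its moment is m·g·0.816 counterclockwise.
For rotational equilibrium, m × 9.8 × 0.816 = 201.6, so m = 201.6 / (9.8 × 0.816) = 25.2 kg.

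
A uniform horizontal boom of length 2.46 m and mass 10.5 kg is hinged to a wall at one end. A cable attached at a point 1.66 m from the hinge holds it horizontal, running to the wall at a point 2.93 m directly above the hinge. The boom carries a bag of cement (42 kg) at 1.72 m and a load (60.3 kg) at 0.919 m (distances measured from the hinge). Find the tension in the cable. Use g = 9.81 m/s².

Choose the hinge as the axis so the unknown hinge reaction has zero arm there.
Beam weight: 10.5 × 9.81 = 103 N down at 1.23 m → arm 1.23 m, τ = 103 × 1.23 = 126.7 N·m clockwise.
Bag of cement: 42 × 9.81 = 412 N down at 1.72 m → arm 1.72 m, τ = 412 × 1.72 = 708.6 N·m clockwise.
Load: 60.3 × 9.81 = 591.5 N down at 0.919 m → arm 0.919 m, τ = 591.5 × 0.919 = 543.6 N·m clockwise.
Total clockwise load moment = 1379 N·m.
The cable tension T acts at 1.66 m; only its component perpendicular to the boom, T sinθ, produces torque. sinθ = h/√(h²+d²) = 2.93/√(2.93²+1.66²) = 0.8701.
Setting net torque to zero: T × 1.66 × 0.8701 = 1379 → T = 1379 / 1.444 = 955 N.

T ≈ 955 N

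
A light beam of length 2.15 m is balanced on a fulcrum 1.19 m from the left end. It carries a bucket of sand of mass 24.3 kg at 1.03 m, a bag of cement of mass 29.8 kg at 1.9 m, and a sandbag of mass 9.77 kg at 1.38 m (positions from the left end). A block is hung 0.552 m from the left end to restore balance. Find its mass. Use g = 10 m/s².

m ≈ 30 kg

Taking torques about the fulcrum (at 1.19 m from the left end):
Bucket of sand: 24.3 × 10 = 243 N down at 1.03 m → arm 0.16 m, τ = 243 × 0.16 = 38.88 N·m counterclockwise.
Bag of cement: 29.8 × 10 = 298 N down at 1.9 m → arm 0.71 m, τ = 298 × 0.71 = 211.6 N·m clockwise.
Sandbag: 9.77 × 10 = 97.7 N down at 1.38 m → arm 0.19 m, τ = 97.7 × 0.19 = 18.56 N·m clockwise.
Net moment of known loads = 191.3 N·m clockwise.
An unknown mass m at 0.552 m has arm 0.638 m; its moment is m·g·0.638 counterclockwise.
Setting net torque to zero: m × 10 × 0.638 = 191.3 → m = 191.3 / (10 × 0.638) = 30 kg.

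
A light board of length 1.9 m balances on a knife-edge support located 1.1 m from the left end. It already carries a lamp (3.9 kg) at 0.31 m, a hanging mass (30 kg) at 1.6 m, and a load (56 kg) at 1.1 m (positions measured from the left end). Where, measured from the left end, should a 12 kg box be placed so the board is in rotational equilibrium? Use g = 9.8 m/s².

Sum moments about the knife-edge support (at 1.1 m from the left end) (the support reaction has zero arm there).
Lamp: 3.9 × 9.8 = 38.22 N down at 0.31 m → arm 0.79 m, τ = 38.22 × 0.79 = 30.19 N·m counterclockwise.
Hanging mass: 30 × 9.8 = 294 N down at 1.6 m → arm 0.5 m, τ = 294 × 0.5 = 147 N·m clockwise.
Load: acts at the knife-edge support, moment arm 0 → no torque.
Net moment of existing loads = 116.8 N·m clockwise.
The box weighs 12 × 9.8 = 117.6 N and must supply an equal counterclockwise moment, so its lever arm about the knife-edge support is 116.8 / 117.6 = 0.993 m.
That puts it at 1.1 − 0.993 = 0.107 m from the left end.

x ≈ 0.107 m from the left end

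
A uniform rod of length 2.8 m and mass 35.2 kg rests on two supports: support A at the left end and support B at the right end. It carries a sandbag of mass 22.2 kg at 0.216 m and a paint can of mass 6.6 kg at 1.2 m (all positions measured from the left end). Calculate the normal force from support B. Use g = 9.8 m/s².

Sum moments about support A (its reaction then has zero moment arm).
Beam weight: 35.2 × 9.8 = 345 N down at 1.4 m → arm 1.4 m, τ = 345 × 1.4 = 483 N·m clockwise.
Sandbag: 22.2 × 9.8 = 217.6 N down at 0.216 m → arm 0.216 m, τ = 217.6 × 0.216 = 47 N·m clockwise.
Paint can: 6.6 × 9.8 = 64.68 N down at 1.2 m → arm 1.2 m, τ = 64.68 × 1.2 = 77.62 N·m clockwise.
Net load moment about support A = 607.6 N·m clockwise.
Reaction R at support B is upward at 2.8 m, arm 2.8 m → moment R × 2.8 counterclockwise.
For rotational equilibrium, R × 2.8 = 607.6, so R = 217 N.

R_B ≈ 217 N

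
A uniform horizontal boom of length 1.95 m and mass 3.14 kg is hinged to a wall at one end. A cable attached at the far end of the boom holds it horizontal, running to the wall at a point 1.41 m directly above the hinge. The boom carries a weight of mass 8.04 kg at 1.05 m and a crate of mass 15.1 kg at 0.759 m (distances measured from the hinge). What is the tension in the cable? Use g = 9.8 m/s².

T ≈ 197 N

Choose the hinge as the axis so the unknown hinge reaction has zero arm there.
Beam weight: 3.14 × 9.8 = 30.77 N down at 0.975 m → arm 0.975 m, τ = 30.77 × 0.975 = 30 N·m clockwise.
Weight: 8.04 × 9.8 = 78.79 N down at 1.05 m → arm 1.05 m, τ = 78.79 × 1.05 = 82.73 N·m clockwise.
Crate: 15.1 × 9.8 = 148 N down at 0.759 m → arm 0.759 m, τ = 148 × 0.759 = 112.3 N·m clockwise.
Total clockwise load moment = 225 N·m.
The cable tension T acts at 1.95 m; only its component perpendicular to the boom, T sinθ, produces torque. sinθ = h/√(h²+d²) = 1.41/√(1.41²+1.95²) = 0.5859.
Στ = 0 ⇒ T × 1.95 × 0.5859 = 225 ⇒ T = 225 / 1.143 = 197 N.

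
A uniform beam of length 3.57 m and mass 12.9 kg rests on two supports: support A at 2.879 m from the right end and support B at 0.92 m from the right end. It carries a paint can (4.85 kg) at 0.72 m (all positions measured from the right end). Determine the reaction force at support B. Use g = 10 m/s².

R_B ≈ 125 N

Taking torques about support A:
Beam weight: 12.9 × 10 = 129 N down at 1.785 m → arm 1.094 m, τ = 129 × 1.094 = 141.1 N·m clockwise.
Paint can: 4.85 × 10 = 48.5 N down at 0.72 m → arm 2.159 m, τ = 48.5 × 2.159 = 104.7 N·m clockwise.
Net load moment about support A = 245.8 N·m clockwise.
Reaction R at support B is upward at 0.92 m, arm 1.959 m → moment R × 1.959 counterclockwise.
Setting net torque to zero: R × 1.959 = 245.8 → R = 125 N.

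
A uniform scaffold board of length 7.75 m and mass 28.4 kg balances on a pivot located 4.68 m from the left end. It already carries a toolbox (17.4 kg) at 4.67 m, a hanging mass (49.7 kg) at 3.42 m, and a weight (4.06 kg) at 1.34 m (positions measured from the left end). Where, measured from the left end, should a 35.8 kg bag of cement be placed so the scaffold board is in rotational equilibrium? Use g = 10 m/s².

Choose the pivot (at 4.68 m from the left end) as the axis so the support reaction has zero arm there.
Beam weight: 28.4 × 10 = 284 N down at 3.875 m → arm 0.805 m, τ = 284 × 0.805 = 228.6 N·m counterclockwise.
Toolbox: 17.4 × 10 = 174 N down at 4.67 m → arm 0.01 m, τ = 174 × 0.01 = 1.74 N·m counterclockwise.
Hanging mass: 49.7 × 10 = 497 N down at 3.42 m → arm 1.26 m, τ = 497 × 1.26 = 626.2 N·m counterclockwise.
Weight: 4.06 × 10 = 40.6 N down at 1.34 m → arm 3.34 m, τ = 40.6 × 3.34 = 135.6 N·m counterclockwise.
Net moment of existing loads = 992.1 N·m counterclockwise.
The bag of cement weighs 35.8 × 10 = 358 N and must supply an equal clockwise moment, so its lever arm about the pivot is 992.1 / 358 = 2.77 m.
That puts it at 4.68 + 2.77 = 7.45 m from the left end.

x ≈ 7.45 m from the left end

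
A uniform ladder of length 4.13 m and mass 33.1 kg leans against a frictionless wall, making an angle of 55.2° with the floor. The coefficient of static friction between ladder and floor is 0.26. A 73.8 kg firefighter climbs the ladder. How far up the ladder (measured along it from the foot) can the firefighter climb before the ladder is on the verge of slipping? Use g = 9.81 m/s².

Sum moments about the foot of the ladder (the floor normal and friction both act there and drop out).
Ladder weight 33.1×9.81 = 324.7 N acts at 2.065 m along the ladder; its horizontal arm is 2.065·cos55.2° = 1.179 m → τ = 382.8 N·m clockwise.
Firefighter weight 73.8×9.81 = 724 N at distance d → arm d·cos55.2° → τ = 724·d·0.5707 clockwise.
Wall normal N at the top has arm L sinθ = 3.391 m counterclockwise, so Στ = 0 gives N·3.391 = 382.8 + 413.2·d.
ΣFy = 0 ⇒ N_floor = 1049 N, so the maximum friction is μ_s·N_floor = 0.26×1049 = 272.7 N. ΣFx = 0 ⇒ N_wall = f, so at the slipping point N = 272.7 N.
Substituting: 272.7×3.391 = 382.8 + 413.2·d ⇒ d = (924.7 − 382.8) / 413.2 = 1.31 m.

d ≈ 1.31 m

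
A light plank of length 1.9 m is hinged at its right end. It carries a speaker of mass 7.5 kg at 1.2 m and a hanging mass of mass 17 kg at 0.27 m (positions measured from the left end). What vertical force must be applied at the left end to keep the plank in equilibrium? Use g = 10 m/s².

F ≈ 173 N

Choose the right end as the axis so the unknown pivot reaction has zero arm there.
Speaker: 7.5 × 10 = 75 N down at 1.2 m → arm 0.7 m, τ = 75 × 0.7 = 52.5 N·m counterclockwise.
Hanging mass: 17 × 10 = 170 N down at 0.27 m → arm 1.63 m, τ = 170 × 1.63 = 277.1 N·m counterclockwise.
Net moment of the loads = 329.6 N·m counterclockwise.
The upward force F acts at the left end, arm 1.9 m, giving F × 1.9 clockwise.
For rotational equilibrium, F × 1.9 = 329.6, so F = 329.6 / 1.9 = 173 N.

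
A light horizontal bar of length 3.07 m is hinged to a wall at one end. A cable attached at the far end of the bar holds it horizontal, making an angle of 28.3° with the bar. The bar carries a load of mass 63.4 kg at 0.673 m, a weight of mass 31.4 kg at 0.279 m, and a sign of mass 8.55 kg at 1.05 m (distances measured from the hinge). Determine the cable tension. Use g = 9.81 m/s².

Choose the hinge as the axis so the unknown hinge reaction has zero arm there.
Load: 63.4 × 9.81 = 622 N down at 0.673 m → arm 0.673 m, τ = 622 × 0.673 = 418.6 N·m clockwise.
Weight: 31.4 × 9.81 = 308 N down at 0.279 m → arm 0.279 m, τ = 308 × 0.279 = 85.93 N·m clockwise.
Sign: 8.55 × 9.81 = 83.88 N down at 1.05 m → arm 1.05 m, τ = 83.88 × 1.05 = 88.07 N·m clockwise.
Total clockwise load moment = 592.6 N·m.
The cable tension T acts at 3.07 m; only its component perpendicular to the bar, T sinθ, produces torque. sin 28.3° = 0.4741.
Setting net torque to zero: T × 3.07 × 0.4741 = 592.6 → T = 592.6 / 1.455 = 407 N.

T ≈ 407 N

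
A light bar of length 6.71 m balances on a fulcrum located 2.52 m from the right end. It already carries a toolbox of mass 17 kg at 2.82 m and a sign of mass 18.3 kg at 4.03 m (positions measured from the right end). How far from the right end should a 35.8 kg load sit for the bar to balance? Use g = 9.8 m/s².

x ≈ 1.61 m from the right end

Take moments about the fulcrum (at 2.52 m from the right end).
Toolbox: 17 × 9.8 = 166.6 N down at 2.82 m → arm 0.3 m, τ = 166.6 × 0.3 = 49.98 N·m counterclockwise.
Sign: 18.3 × 9.8 = 179.3 N down at 4.03 m → arm 1.51 m, τ = 179.3 × 1.51 = 270.7 N·m counterclockwise.
Net moment of existing loads = 320.7 N·m counterclockwise.
The load weighs 35.8 × 9.8 = 350.8 N and must supply an equal clockwise moment, so its lever arm about the fulcrum is 320.7 / 350.8 = 0.914 m.
That puts it at 2.52 − 0.914 = 1.61 m from the right end.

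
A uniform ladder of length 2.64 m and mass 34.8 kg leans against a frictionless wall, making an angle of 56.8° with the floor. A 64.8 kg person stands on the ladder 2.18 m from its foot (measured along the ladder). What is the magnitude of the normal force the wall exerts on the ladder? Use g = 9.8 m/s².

Take moments about the foot of the ladder.
Ladder weight 34.8×9.8 = 341 N acts at 1.32 m along the ladder; its horizontal arm is 1.32·cos56.8° = 0.7228 m → τ = 246.5 N·m clockwise.
Person: 64.8×9.8 = 635 N at 2.18 m → arm 1.194 m → τ = 758.2 N·m clockwise.
Wall normal N acts horizontally at the top; its moment arm is the height L sinθ = 2.64·sin56.8° = 2.209 m, counterclockwise.
Στ = 0 ⇒ N × 2.209 = 1005 ⇒ N = 455 N.

N_wall ≈ 455 N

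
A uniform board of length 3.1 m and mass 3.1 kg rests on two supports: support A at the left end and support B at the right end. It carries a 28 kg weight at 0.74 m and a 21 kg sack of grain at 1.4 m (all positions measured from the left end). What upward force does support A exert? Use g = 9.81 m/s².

Take moments about support B.
Beam weight: 3.1 × 9.81 = 30.41 N down at 1.55 m → arm 1.55 m, τ = 30.41 × 1.55 = 47.14 N·m counterclockwise.
Weight: 28 × 9.81 = 274.7 N down at 0.74 m → arm 2.36 m, τ = 274.7 × 2.36 = 648.3 N·m counterclockwise.
Sack of grain: 21 × 9.81 = 206 N down at 1.4 m → arm 1.7 m, τ = 206 × 1.7 = 350.2 N·m counterclockwise.
Net load moment about support B = 1046 N·m counterclockwise.
Reaction R at support A is upward at 0 m, arm 3.1 m → moment R × 3.1 clockwise.
Στ = 0 ⇒ R × 3.1 = 1046 ⇒ R = 337 N.

R_A ≈ 337 N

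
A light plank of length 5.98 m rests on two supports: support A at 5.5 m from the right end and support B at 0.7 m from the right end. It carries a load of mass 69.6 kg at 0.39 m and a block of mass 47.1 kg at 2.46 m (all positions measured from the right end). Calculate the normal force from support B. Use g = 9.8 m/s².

Take moments about support A.
Load: 69.6 × 9.8 = 682.1 N down at 0.39 m → arm 5.11 m, τ = 682.1 × 5.11 = 3486 N·m clockwise.
Block: 47.1 × 9.8 = 461.6 N down at 2.46 m → arm 3.04 m, τ = 461.6 × 3.04 = 1403 N·m clockwise.
Net load moment about support A = 4889 N·m clockwise.
Reaction R at support B is upward at 0.7 m, arm 4.8 m → moment R × 4.8 counterclockwise.
For rotational equilibrium, R × 4.8 = 4889, so R = 1020 N.

R_B ≈ 1020 N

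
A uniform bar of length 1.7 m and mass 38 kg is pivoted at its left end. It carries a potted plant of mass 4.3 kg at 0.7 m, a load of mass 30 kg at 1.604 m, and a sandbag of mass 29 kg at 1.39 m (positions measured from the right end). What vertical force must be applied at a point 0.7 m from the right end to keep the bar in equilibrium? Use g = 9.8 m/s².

F ≈ 475 N

Choose the left end as the axis so the unknown pivot reaction has zero arm there.
Beam weight: 38 × 9.8 = 372.4 N down at 0.85 m → arm 0.85 m, τ = 372.4 × 0.85 = 316.5 N·m clockwise.
Potted plant: 4.3 × 9.8 = 42.14 N down at 0.7 m → arm 1 m, τ = 42.14 × 1 = 42.14 N·m clockwise.
Load: 30 × 9.8 = 294 N down at 1.604 m → arm 0.096 m, τ = 294 × 0.096 = 28.22 N·m clockwise.
Sandbag: 29 × 9.8 = 284.2 N down at 1.39 m → arm 0.31 m, τ = 284.2 × 0.31 = 88.1 N·m clockwise.
Net moment of the loads = 475 N·m clockwise.
The upward force F acts at a point 0.7 m from the right end, arm 1 m, giving F × 1 counterclockwise.
For rotational equilibrium, F × 1 = 475, so F = 475 / 1 = 475 N.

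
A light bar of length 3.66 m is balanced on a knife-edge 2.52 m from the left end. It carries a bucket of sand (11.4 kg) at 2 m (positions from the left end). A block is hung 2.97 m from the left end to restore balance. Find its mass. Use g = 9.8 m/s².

Take moments about the knife-edge (at 2.52 m from the left end).
Bucket of sand: 11.4 × 9.8 = 111.7 N down at 2 m → arm 0.52 m, τ = 111.7 × 0.52 = 58.08 N·m counterclockwise.
Net moment of known loads = 58.08 N·m counterclockwise.
An unknown mass m at 2.97 m has arm 0.45 m; its moment is m·g·0.45 clockwise.
Setting net torque to zero: m × 9.8 × 0.45 = 58.08 → m = 58.08 / (9.8 × 0.45) = 13.2 kg.

m ≈ 13.2 kg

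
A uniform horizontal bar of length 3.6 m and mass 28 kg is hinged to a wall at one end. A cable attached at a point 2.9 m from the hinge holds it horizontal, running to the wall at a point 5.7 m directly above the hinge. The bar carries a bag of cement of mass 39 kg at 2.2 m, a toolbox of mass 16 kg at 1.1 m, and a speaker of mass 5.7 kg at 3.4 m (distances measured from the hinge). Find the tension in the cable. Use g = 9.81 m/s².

T ≈ 657 N

Take moments about the hinge.
Beam weight: 28 × 9.81 = 274.7 N down at 1.8 m → arm 1.8 m, τ = 274.7 × 1.8 = 494.5 N·m clockwise.
Bag of cement: 39 × 9.81 = 382.6 N down at 2.2 m → arm 2.2 m, τ = 382.6 × 2.2 = 841.7 N·m clockwise.
Toolbox: 16 × 9.81 = 157 N down at 1.1 m → arm 1.1 m, τ = 157 × 1.1 = 172.7 N·m clockwise.
Speaker: 5.7 × 9.81 = 55.92 N down at 3.4 m → arm 3.4 m, τ = 55.92 × 3.4 = 190.1 N·m clockwise.
Total clockwise load moment = 1699 N·m.
The cable tension T acts at 2.9 m; only its component perpendicular to the bar, T sinθ, produces torque. sinθ = h/√(h²+d²) = 5.7/√(5.7²+2.9²) = 0.8913.
For rotational equilibrium, T × 2.9 × 0.8913 = 1699, so T = 1699 / 2.585 = 657 N.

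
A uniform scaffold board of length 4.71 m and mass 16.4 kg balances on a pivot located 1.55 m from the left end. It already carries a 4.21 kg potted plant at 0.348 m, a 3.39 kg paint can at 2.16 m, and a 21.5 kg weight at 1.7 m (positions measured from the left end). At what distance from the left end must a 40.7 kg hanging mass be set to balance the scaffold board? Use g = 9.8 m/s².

About the pivot (at 1.55 m from the left end):
Beam weight: 16.4 × 9.8 = 160.7 N down at 2.355 m → arm 0.805 m, τ = 160.7 × 0.805 = 129.4 N·m clockwise.
Potted plant: 4.21 × 9.8 = 41.26 N down at 0.348 m → arm 1.202 m, τ = 41.26 × 1.202 = 49.59 N·m counterclockwise.
Paint can: 3.39 × 9.8 = 33.22 N down at 2.16 m → arm 0.61 m, τ = 33.22 × 0.61 = 20.26 N·m clockwise.
Weight: 21.5 × 9.8 = 210.7 N down at 1.7 m → arm 0.15 m, τ = 210.7 × 0.15 = 31.6 N·m clockwise.
Net moment of existing loads = 131.7 N·m clockwise.
The hanging mass weighs 40.7 × 9.8 = 398.9 N and must supply an equal counterclockwise moment, so its lever arm about the pivot is 131.7 / 398.9 = 0.33 m.
That puts it at 1.55 − 0.33 = 1.22 m from the left end.

x ≈ 1.22 m from the left end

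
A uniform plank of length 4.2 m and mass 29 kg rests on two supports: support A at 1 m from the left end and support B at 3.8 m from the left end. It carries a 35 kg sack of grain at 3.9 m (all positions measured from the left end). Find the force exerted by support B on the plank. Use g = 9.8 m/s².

R_B ≈ 467 N

Taking torques about support A:
Beam weight: 29 × 9.8 = 284.2 N down at 2.1 m → arm 1.1 m, τ = 284.2 × 1.1 = 312.6 N·m clockwise.
Sack of grain: 35 × 9.8 = 343 N down at 3.9 m → arm 2.9 m, τ = 343 × 2.9 = 994.7 N·m clockwise.
Net load moment about support A = 1307 N·m clockwise.
Reaction R at support B is upward at 3.8 m, arm 2.8 m → moment R × 2.8 counterclockwise.
Setting net torque to zero: R × 2.8 = 1307 → R = 467 N.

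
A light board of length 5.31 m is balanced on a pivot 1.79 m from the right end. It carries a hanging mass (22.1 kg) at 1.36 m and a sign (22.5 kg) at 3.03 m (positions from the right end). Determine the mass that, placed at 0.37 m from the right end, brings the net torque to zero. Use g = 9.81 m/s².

Taking torques about the pivot (at 1.79 m from the right end):
Hanging mass: 22.1 × 9.81 = 216.8 N down at 1.36 m → arm 0.43 m, τ = 216.8 × 0.43 = 93.22 N·m clockwise.
Sign: 22.5 × 9.81 = 220.7 N down at 3.03 m → arm 1.24 m, τ = 220.7 × 1.24 = 273.7 N·m counterclockwise.
Net moment of known loads = 180.5 N·m counterclockwise.
An unknown mass m at 0.37 m has arm 1.42 m; its moment is m·g·1.42 clockwise.
Setting net torque to zero: m × 9.81 × 1.42 = 180.5 → m = 180.5 / (9.81 × 1.42) = 13 kg.

m ≈ 13 kg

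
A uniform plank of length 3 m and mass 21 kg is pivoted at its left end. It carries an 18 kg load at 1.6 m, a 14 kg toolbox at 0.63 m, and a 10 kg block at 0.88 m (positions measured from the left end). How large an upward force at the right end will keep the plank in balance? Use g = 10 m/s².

F ≈ 260 N

Sum moments about the left end (the unknown pivot reaction has zero arm there).
Beam weight: 21 × 10 = 210 N down at 1.5 m → arm 1.5 m, τ = 210 × 1.5 = 315 N·m clockwise.
Load: 18 × 10 = 180 N down at 1.6 m → arm 1.6 m, τ = 180 × 1.6 = 288 N·m clockwise.
Toolbox: 14 × 10 = 140 N down at 0.63 m → arm 0.63 m, τ = 140 × 0.63 = 88.2 N·m clockwise.
Block: 10 × 10 = 100 N down at 0.88 m → arm 0.88 m, τ = 100 × 0.88 = 88 N·m clockwise.
Net moment of the loads = 779.2 N·m clockwise.
The upward force F acts at the right end, arm 3 m, giving F × 3 counterclockwise.
For rotational equilibrium, F × 3 = 779.2, so F = 779.2 / 3 = 260 N.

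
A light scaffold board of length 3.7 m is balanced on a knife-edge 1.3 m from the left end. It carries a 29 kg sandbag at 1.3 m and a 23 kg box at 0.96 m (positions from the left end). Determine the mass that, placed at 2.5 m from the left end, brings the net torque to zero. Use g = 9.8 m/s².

m ≈ 6.52 kg

Taking torques about the knife-edge (at 1.3 m from the left end):
Sandbag: acts at the knife-edge, moment arm 0 → no torque.
Box: 23 × 9.8 = 225.4 N down at 0.96 m → arm 0.34 m, τ = 225.4 × 0.34 = 76.64 N·m counterclockwise.
Net moment of known loads = 76.64 N·m counterclockwise.
An unknown mass m at 2.5 m has arm 1.2 m; its moment is m·g·1.2 clockwise.
Setting net torque to zero: m × 9.8 × 1.2 = 76.64 → m = 76.64 / (9.8 × 1.2) = 6.52 kg.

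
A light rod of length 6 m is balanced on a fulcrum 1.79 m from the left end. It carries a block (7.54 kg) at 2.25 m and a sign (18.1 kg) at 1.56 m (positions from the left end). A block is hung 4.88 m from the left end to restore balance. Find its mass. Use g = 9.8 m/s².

m ≈ 0.225 kg

Choose the fulcrum (at 1.79 m from the left end) as the axis so the support reaction has zero arm there.
Block: 7.54 × 9.8 = 73.89 N down at 2.25 m → arm 0.46 m, τ = 73.89 × 0.46 = 33.99 N·m clockwise.
Sign: 18.1 × 9.8 = 177.4 N down at 1.56 m → arm 0.23 m, τ = 177.4 × 0.23 = 40.8 N·m counterclockwise.
Net moment of known loads = 6.81 N·m counterclockwise.
An unknown mass m at 4.88 m has arm 3.09 m; its moment is m·g·3.09 clockwise.
Setting net torque to zero: m × 9.8 × 3.09 = 6.81 → m = 6.81 / (9.8 × 3.09) = 0.225 kg.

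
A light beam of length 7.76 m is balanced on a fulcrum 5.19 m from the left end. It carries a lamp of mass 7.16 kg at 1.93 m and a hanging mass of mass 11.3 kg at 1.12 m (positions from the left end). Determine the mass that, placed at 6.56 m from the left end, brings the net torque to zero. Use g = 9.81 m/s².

About the fulcrum (at 5.19 m from the left end):
Lamp: 7.16 × 9.81 = 70.24 N down at 1.93 m → arm 3.26 m, τ = 70.24 × 3.26 = 229 N·m counterclockwise.
Hanging mass: 11.3 × 9.81 = 110.9 N down at 1.12 m → arm 4.07 m, τ = 110.9 × 4.07 = 451.4 N·m counterclockwise.
Net moment of known loads = 680.4 N·m counterclockwise.
An unknown mass m at 6.56 m has arm 1.37 m; its moment is m·g·1.37 clockwise.
Στ = 0 ⇒ m × 9.81 × 1.37 = 680.4 ⇒ m = 680.4 / (9.81 × 1.37) = 50.6 kg.

m ≈ 50.6 kg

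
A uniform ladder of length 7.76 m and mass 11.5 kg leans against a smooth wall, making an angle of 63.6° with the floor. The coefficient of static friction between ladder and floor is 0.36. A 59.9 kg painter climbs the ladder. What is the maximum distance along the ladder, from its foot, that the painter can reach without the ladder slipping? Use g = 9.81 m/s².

Sum moments about the foot of the ladder (the floor normal and friction both act there and drop out).
Ladder weight 11.5×9.81 = 112.8 N acts at 3.88 m along the ladder; its horizontal arm is 3.88·cos63.6° = 1.725 m → τ = 194.6 N·m clockwise.
Painter weight 59.9×9.81 = 587.6 N at distance d → arm d·cos63.6° → τ = 587.6·d·0.4446 clockwise.
Wall normal N at the top has arm L sinθ = 6.951 m counterclockwise, so Στ = 0 gives N·6.951 = 194.6 + 261.2·d.
ΣFy = 0 ⇒ N_floor = 700.4 N, so the maximum friction is μ_s·N_floor = 0.36×700.4 = 252.1 N. ΣFx = 0 ⇒ N_wall = f, so at the slipping point N = 252.1 N.
Substituting: 252.1×6.951 = 194.6 + 261.2·d ⇒ d = (1752 − 194.6) / 261.2 = 5.96 m.

d ≈ 5.96 m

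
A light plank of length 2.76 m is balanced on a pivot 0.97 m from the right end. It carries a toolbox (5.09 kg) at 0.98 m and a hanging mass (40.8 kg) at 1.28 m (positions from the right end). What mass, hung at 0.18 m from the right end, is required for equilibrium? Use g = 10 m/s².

Taking torques about the pivot (at 0.97 m from the right end):
Toolbox: 5.09 × 10 = 50.9 N down at 0.98 m → arm 0.01 m, τ = 50.9 × 0.01 = 0.509 N·m counterclockwise.
Hanging mass: 40.8 × 10 = 408 N down at 1.28 m → arm 0.31 m, τ = 408 × 0.31 = 126.5 N·m counterclockwise.
Net moment of known loads = 127 N·m counterclockwise.
An unknown mass m at 0.18 m has arm 0.79 m; its moment is m·g·0.79 clockwise.
Balancing moments: m × 10 × 0.79 = 127, giving m = 127 / (10 × 0.79) = 16.1 kg.

m ≈ 16.1 kg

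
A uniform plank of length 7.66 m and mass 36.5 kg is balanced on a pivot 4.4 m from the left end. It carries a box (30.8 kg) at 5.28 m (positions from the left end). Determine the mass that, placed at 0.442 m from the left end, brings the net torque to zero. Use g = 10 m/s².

m ≈ 1.59 kg

Taking torques about the pivot (at 4.4 m from the left end):
Beam weight: 36.5 × 10 = 365 N down at 3.83 m → arm 0.57 m, τ = 365 × 0.57 = 208 N·m counterclockwise.
Box: 30.8 × 10 = 308 N down at 5.28 m → arm 0.88 m, τ = 308 × 0.88 = 271 N·m clockwise.
Net moment of known loads = 63 N·m clockwise.
An unknown mass m at 0.442 m has arm 3.958 m; its moment is m·g·3.958 counterclockwise.
For rotational equilibrium, m × 10 × 3.958 = 63, so m = 63 / (10 × 3.958) = 1.59 kg.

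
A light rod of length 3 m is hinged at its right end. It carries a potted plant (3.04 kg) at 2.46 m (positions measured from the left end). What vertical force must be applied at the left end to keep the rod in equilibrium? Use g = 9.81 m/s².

F ≈ 5.37 N

Choose the right end as the axis so the unknown pivot reaction has zero arm there.
Potted plant: 3.04 × 9.81 = 29.82 N down at 2.46 m → arm 0.54 m, τ = 29.82 × 0.54 = 16.1 N·m counterclockwise.
Net moment of the loads = 16.1 N·m counterclockwise.
The upward force F acts at the left end, arm 3 m, giving F × 3 clockwise.
Setting net torque to zero: F × 3 = 16.1 → F = 16.1 / 3 = 5.37 N.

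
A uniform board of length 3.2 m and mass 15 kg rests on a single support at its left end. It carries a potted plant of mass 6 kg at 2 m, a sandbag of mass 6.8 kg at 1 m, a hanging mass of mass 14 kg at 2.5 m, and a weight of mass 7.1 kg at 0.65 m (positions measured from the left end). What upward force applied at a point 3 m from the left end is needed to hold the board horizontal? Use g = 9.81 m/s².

F ≈ 269 N

Taking torques about the left end:
Beam weight: 15 × 9.81 = 147.2 N down at 1.6 m → arm 1.6 m, τ = 147.2 × 1.6 = 235.5 N·m clockwise.
Potted plant: 6 × 9.81 = 58.86 N down at 2 m → arm 2 m, τ = 58.86 × 2 = 117.7 N·m clockwise.
Sandbag: 6.8 × 9.81 = 66.71 N down at 1 m → arm 1 m, τ = 66.71 × 1 = 66.71 N·m clockwise.
Hanging mass: 14 × 9.81 = 137.3 N down at 2.5 m → arm 2.5 m, τ = 137.3 × 2.5 = 343.2 N·m clockwise.
Weight: 7.1 × 9.81 = 69.65 N down at 0.65 m → arm 0.65 m, τ = 69.65 × 0.65 = 45.27 N·m clockwise.
Net moment of the loads = 808.4 N·m clockwise.
The upward force F acts at a point 3 m from the left end, arm 3 m, giving F × 3 counterclockwise.
For rotational equilibrium, F × 3 = 808.4, so F = 808.4 / 3 = 269 N.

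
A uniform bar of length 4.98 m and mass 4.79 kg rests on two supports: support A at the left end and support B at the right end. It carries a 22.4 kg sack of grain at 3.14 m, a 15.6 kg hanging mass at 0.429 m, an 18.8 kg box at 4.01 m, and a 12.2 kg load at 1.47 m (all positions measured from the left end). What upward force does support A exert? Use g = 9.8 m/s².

Taking torques about support B:
Beam weight: 4.79 × 9.8 = 46.94 N down at 2.49 m → arm 2.49 m, τ = 46.94 × 2.49 = 116.9 N·m counterclockwise.
Sack of grain: 22.4 × 9.8 = 219.5 N down at 3.14 m → arm 1.84 m, τ = 219.5 × 1.84 = 403.9 N·m counterclockwise.
Hanging mass: 15.6 × 9.8 = 152.9 N down at 0.429 m → arm 4.551 m, τ = 152.9 × 4.551 = 695.8 N·m counterclockwise.
Box: 18.8 × 9.8 = 184.2 N down at 4.01 m → arm 0.97 m, τ = 184.2 × 0.97 = 178.7 N·m counterclockwise.
Load: 12.2 × 9.8 = 119.6 N down at 1.47 m → arm 3.51 m, τ = 119.6 × 3.51 = 419.8 N·m counterclockwise.
Net load moment about support B = 1815 N·m counterclockwise.
Reaction R at support A is upward at 0 m, arm 4.98 m → moment R × 4.98 clockwise.
For rotational equilibrium, R × 4.98 = 1815, so R = 364 N.

R_A ≈ 364 N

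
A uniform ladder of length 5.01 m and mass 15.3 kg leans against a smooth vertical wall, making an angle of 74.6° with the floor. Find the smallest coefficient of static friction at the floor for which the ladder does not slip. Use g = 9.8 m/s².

μ_min ≈ 0.138

Choose the foot of the ladder as the axis so the floor normal and friction both act there and drop out.
Ladder weight 15.3×9.8 = 149.9 N acts at 2.505 m along the ladder; its horizontal arm is 2.505·cos74.6° = 0.6652 m → τ = 99.71 N·m clockwise.
Wall normal N acts horizontally at the top; its moment arm is the height L sinθ = 5.01·sin74.6° = 4.83 m, counterclockwise.
Balancing moments: N × 4.83 = 99.71, giving N = 20.64 N.
ΣFx = 0 ⇒ f = N_wall = 20.64 N. ΣFy = 0 ⇒ N_floor = 149.9 N.
μ_min = f / N_floor = 20.64 / 149.9 = 0.138.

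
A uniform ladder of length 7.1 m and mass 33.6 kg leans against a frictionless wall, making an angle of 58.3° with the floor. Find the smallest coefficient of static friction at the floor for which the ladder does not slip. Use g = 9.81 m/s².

About the foot of the ladder:
Ladder weight 33.6×9.81 = 329.6 N acts at 3.55 m along the ladder; its horizontal arm is 3.55·cos58.3° = 1.865 m → τ = 614.7 N·m clockwise.
Wall normal N acts horizontally at the top; its moment arm is the height L sinθ = 7.1·sin58.3° = 6.041 m, counterclockwise.
Balancing moments: N × 6.041 = 614.7, giving N = 101.8 N.
ΣFx = 0 ⇒ f = N_wall = 101.8 N. ΣFy = 0 ⇒ N_floor = 329.6 N.
μ_min = f / N_floor = 101.8 / 329.6 = 0.309.

μ_min ≈ 0.309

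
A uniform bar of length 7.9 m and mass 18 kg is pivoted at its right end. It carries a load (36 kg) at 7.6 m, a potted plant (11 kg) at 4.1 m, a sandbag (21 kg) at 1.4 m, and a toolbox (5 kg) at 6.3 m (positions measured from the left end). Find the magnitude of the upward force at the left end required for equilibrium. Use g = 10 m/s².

About the right end:
Beam weight: 18 × 10 = 180 N down at 3.95 m → arm 3.95 m, τ = 180 × 3.95 = 711 N·m counterclockwise.
Load: 36 × 10 = 360 N down at 7.6 m → arm 0.3 m, τ = 360 × 0.3 = 108 N·m counterclockwise.
Potted plant: 11 × 10 = 110 N down at 4.1 m → arm 3.8 m, τ = 110 × 3.8 = 418 N·m counterclockwise.
Sandbag: 21 × 10 = 210 N down at 1.4 m → arm 6.5 m, τ = 210 × 6.5 = 1365 N·m counterclockwise.
Toolbox: 5 × 10 = 50 N down at 6.3 m → arm 1.6 m, τ = 50 × 1.6 = 80 N·m counterclockwise.
Net moment of the loads = 2682 N·m counterclockwise.
The upward force F acts at the left end, arm 7.9 m, giving F × 7.9 clockwise.
Στ = 0 ⇒ F × 7.9 = 2682 ⇒ F = 2682 / 7.9 = 339 N.

F ≈ 339 N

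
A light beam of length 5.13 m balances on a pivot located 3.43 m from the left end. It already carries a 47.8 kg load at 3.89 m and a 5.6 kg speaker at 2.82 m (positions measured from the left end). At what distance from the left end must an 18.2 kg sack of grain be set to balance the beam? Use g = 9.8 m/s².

x ≈ 2.41 m from the left end

Choose the pivot (at 3.43 m from the left end) as the axis so the support reaction has zero arm there.
Load: 47.8 × 9.8 = 468.4 N down at 3.89 m → arm 0.46 m, τ = 468.4 × 0.46 = 215.5 N·m clockwise.
Speaker: 5.6 × 9.8 = 54.88 N down at 2.82 m → arm 0.61 m, τ = 54.88 × 0.61 = 33.48 N·m counterclockwise.
Net moment of existing loads = 182 N·m clockwise.
The sack of grain weighs 18.2 × 9.8 = 178.4 N and must supply an equal counterclockwise moment, so its lever arm about the pivot is 182 / 178.4 = 1.02 m.
That puts it at 3.43 − 1.02 = 2.41 m from the left end.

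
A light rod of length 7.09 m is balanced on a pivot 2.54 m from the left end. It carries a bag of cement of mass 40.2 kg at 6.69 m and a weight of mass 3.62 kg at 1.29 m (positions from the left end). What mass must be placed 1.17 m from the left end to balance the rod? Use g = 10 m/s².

Choose the pivot (at 2.54 m from the left end) as the axis so the support reaction has zero arm there.
Bag of cement: 40.2 × 10 = 402 N down at 6.69 m → arm 4.15 m, τ = 402 × 4.15 = 1668 N·m clockwise.
Weight: 3.62 × 10 = 36.2 N down at 1.29 m → arm 1.25 m, τ = 36.2 × 1.25 = 45.25 N·m counterclockwise.
Net moment of known loads = 1623 N·m clockwise.
An unknown mass m at 1.17 m has arm 1.37 m; its moment is m·g·1.37 counterclockwise.
For rotational equilibrium, m × 10 × 1.37 = 1623, so m = 1623 / (10 × 1.37) = 118 kg.

m ≈ 118 kg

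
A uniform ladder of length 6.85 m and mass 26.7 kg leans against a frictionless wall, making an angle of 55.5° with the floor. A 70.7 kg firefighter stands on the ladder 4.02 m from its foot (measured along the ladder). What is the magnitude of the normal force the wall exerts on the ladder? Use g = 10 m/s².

N_wall ≈ 377 N

Choose the foot of the ladder as the axis so the floor normal and friction both act there and drop out.
Ladder weight 26.7×10 = 267 N acts at 3.425 m along the ladder; its horizontal arm is 3.425·cos55.5° = 1.94 m → τ = 518 N·m clockwise.
Firefighter: 70.7×10 = 707 N at 4.02 m → arm 2.277 m → τ = 1610 N·m clockwise.
Wall normal N acts horizontally at the top; its moment arm is the height L sinθ = 6.85·sin55.5° = 5.645 m, counterclockwise.
For rotational equilibrium, N × 5.645 = 2128, so N = 377 N.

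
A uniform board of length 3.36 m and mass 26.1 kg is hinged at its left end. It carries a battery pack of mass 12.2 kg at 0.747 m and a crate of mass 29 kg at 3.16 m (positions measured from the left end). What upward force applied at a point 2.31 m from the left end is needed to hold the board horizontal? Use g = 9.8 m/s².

About the left end:
Beam weight: 26.1 × 9.8 = 255.8 N down at 1.68 m → arm 1.68 m, τ = 255.8 × 1.68 = 429.7 N·m clockwise.
Battery pack: 12.2 × 9.8 = 119.6 N down at 0.747 m → arm 0.747 m, τ = 119.6 × 0.747 = 89.34 N·m clockwise.
Crate: 29 × 9.8 = 284.2 N down at 3.16 m → arm 3.16 m, τ = 284.2 × 3.16 = 898.1 N·m clockwise.
Net moment of the loads = 1417 N·m clockwise.
The upward force F acts at a point 2.31 m from the left end, arm 2.31 m, giving F × 2.31 counterclockwise.
Στ = 0 ⇒ F × 2.31 = 1417 ⇒ F = 1417 / 2.31 = 613 N.

F ≈ 613 N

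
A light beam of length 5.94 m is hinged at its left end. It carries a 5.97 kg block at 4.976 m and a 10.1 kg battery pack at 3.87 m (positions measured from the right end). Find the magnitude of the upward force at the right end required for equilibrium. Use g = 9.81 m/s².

F ≈ 44 N

Sum moments about the left end (the unknown pivot reaction has zero arm there).
Block: 5.97 × 9.81 = 58.57 N down at 4.976 m → arm 0.964 m, τ = 58.57 × 0.964 = 56.46 N·m clockwise.
Battery pack: 10.1 × 9.81 = 99.08 N down at 3.87 m → arm 2.07 m, τ = 99.08 × 2.07 = 205.1 N·m clockwise.
Net moment of the loads = 261.6 N·m clockwise.
The upward force F acts at the right end, arm 5.94 m, giving F × 5.94 counterclockwise.
Setting net torque to zero: F × 5.94 = 261.6 → F = 261.6 / 5.94 = 44 N.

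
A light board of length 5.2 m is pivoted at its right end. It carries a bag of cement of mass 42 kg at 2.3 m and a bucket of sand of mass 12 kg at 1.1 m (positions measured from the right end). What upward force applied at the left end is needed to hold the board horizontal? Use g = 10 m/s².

Take moments about the right end.
Bag of cement: 42 × 10 = 420 N down at 2.3 m → arm 2.3 m, τ = 420 × 2.3 = 966 N·m counterclockwise.
Bucket of sand: 12 × 10 = 120 N down at 1.1 m → arm 1.1 m, τ = 120 × 1.1 = 132 N·m counterclockwise.
Net moment of the loads = 1098 N·m counterclockwise.
The upward force F acts at the left end, arm 5.2 m, giving F × 5.2 clockwise.
Balancing moments: F × 5.2 = 1098, giving F = 1098 / 5.2 = 211 N.

F ≈ 211 N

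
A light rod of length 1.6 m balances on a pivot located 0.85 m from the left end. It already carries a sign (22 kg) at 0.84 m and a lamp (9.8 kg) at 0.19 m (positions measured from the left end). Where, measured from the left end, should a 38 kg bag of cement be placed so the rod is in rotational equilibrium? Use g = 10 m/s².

x ≈ 1.03 m from the left end

About the pivot (at 0.85 m from the left end):
Sign: 22 × 10 = 220 N down at 0.84 m → arm 0.01 m, τ = 220 × 0.01 = 2.2 N·m counterclockwise.
Lamp: 9.8 × 10 = 98 N down at 0.19 m → arm 0.66 m, τ = 98 × 0.66 = 64.68 N·m counterclockwise.
Net moment of existing loads = 66.88 N·m counterclockwise.
The bag of cement weighs 38 × 10 = 380 N and must supply an equal clockwise moment, so its lever arm about the pivot is 66.88 / 380 = 0.176 m.
That puts it at 0.85 + 0.176 = 1.03 m from the left end.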